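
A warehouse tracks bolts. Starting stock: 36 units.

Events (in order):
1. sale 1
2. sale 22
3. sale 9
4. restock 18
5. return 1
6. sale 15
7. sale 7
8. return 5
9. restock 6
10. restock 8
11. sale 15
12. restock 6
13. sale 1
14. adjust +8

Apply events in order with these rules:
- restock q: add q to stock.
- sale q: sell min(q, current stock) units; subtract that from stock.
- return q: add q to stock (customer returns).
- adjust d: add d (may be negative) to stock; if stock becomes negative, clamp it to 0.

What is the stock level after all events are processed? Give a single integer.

Processing events:
Start: stock = 36
  Event 1 (sale 1): sell min(1,36)=1. stock: 36 - 1 = 35. total_sold = 1
  Event 2 (sale 22): sell min(22,35)=22. stock: 35 - 22 = 13. total_sold = 23
  Event 3 (sale 9): sell min(9,13)=9. stock: 13 - 9 = 4. total_sold = 32
  Event 4 (restock 18): 4 + 18 = 22
  Event 5 (return 1): 22 + 1 = 23
  Event 6 (sale 15): sell min(15,23)=15. stock: 23 - 15 = 8. total_sold = 47
  Event 7 (sale 7): sell min(7,8)=7. stock: 8 - 7 = 1. total_sold = 54
  Event 8 (return 5): 1 + 5 = 6
  Event 9 (restock 6): 6 + 6 = 12
  Event 10 (restock 8): 12 + 8 = 20
  Event 11 (sale 15): sell min(15,20)=15. stock: 20 - 15 = 5. total_sold = 69
  Event 12 (restock 6): 5 + 6 = 11
  Event 13 (sale 1): sell min(1,11)=1. stock: 11 - 1 = 10. total_sold = 70
  Event 14 (adjust +8): 10 + 8 = 18
Final: stock = 18, total_sold = 70

Answer: 18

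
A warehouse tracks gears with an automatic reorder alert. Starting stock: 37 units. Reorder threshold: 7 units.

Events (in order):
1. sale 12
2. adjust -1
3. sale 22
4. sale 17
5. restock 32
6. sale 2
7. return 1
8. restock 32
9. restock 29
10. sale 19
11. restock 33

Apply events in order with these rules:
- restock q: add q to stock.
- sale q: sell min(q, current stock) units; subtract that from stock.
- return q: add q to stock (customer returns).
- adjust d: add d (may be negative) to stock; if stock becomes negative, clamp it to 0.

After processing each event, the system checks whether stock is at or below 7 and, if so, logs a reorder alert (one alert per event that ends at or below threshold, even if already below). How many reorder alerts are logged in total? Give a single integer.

Processing events:
Start: stock = 37
  Event 1 (sale 12): sell min(12,37)=12. stock: 37 - 12 = 25. total_sold = 12
  Event 2 (adjust -1): 25 + -1 = 24
  Event 3 (sale 22): sell min(22,24)=22. stock: 24 - 22 = 2. total_sold = 34
  Event 4 (sale 17): sell min(17,2)=2. stock: 2 - 2 = 0. total_sold = 36
  Event 5 (restock 32): 0 + 32 = 32
  Event 6 (sale 2): sell min(2,32)=2. stock: 32 - 2 = 30. total_sold = 38
  Event 7 (return 1): 30 + 1 = 31
  Event 8 (restock 32): 31 + 32 = 63
  Event 9 (restock 29): 63 + 29 = 92
  Event 10 (sale 19): sell min(19,92)=19. stock: 92 - 19 = 73. total_sold = 57
  Event 11 (restock 33): 73 + 33 = 106
Final: stock = 106, total_sold = 57

Checking against threshold 7:
  After event 1: stock=25 > 7
  After event 2: stock=24 > 7
  After event 3: stock=2 <= 7 -> ALERT
  After event 4: stock=0 <= 7 -> ALERT
  After event 5: stock=32 > 7
  After event 6: stock=30 > 7
  After event 7: stock=31 > 7
  After event 8: stock=63 > 7
  After event 9: stock=92 > 7
  After event 10: stock=73 > 7
  After event 11: stock=106 > 7
Alert events: [3, 4]. Count = 2

Answer: 2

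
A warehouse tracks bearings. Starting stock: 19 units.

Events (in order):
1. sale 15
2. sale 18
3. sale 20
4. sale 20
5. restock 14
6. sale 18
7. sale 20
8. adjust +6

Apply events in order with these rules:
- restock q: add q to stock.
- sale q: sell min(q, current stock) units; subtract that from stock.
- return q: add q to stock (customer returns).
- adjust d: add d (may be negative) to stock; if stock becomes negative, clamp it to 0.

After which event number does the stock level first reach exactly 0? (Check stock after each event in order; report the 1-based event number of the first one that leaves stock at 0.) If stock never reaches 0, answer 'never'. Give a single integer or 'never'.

Processing events:
Start: stock = 19
  Event 1 (sale 15): sell min(15,19)=15. stock: 19 - 15 = 4. total_sold = 15
  Event 2 (sale 18): sell min(18,4)=4. stock: 4 - 4 = 0. total_sold = 19
  Event 3 (sale 20): sell min(20,0)=0. stock: 0 - 0 = 0. total_sold = 19
  Event 4 (sale 20): sell min(20,0)=0. stock: 0 - 0 = 0. total_sold = 19
  Event 5 (restock 14): 0 + 14 = 14
  Event 6 (sale 18): sell min(18,14)=14. stock: 14 - 14 = 0. total_sold = 33
  Event 7 (sale 20): sell min(20,0)=0. stock: 0 - 0 = 0. total_sold = 33
  Event 8 (adjust +6): 0 + 6 = 6
Final: stock = 6, total_sold = 33

First zero at event 2.

Answer: 2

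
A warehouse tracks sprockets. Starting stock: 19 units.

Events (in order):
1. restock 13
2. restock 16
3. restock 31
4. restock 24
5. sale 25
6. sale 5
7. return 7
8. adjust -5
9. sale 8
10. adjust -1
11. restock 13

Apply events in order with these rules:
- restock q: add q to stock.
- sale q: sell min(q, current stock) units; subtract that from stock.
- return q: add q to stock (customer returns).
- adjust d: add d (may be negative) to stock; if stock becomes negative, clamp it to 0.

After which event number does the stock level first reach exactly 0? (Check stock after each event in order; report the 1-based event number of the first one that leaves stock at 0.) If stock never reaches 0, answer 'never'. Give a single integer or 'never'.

Answer: never

Derivation:
Processing events:
Start: stock = 19
  Event 1 (restock 13): 19 + 13 = 32
  Event 2 (restock 16): 32 + 16 = 48
  Event 3 (restock 31): 48 + 31 = 79
  Event 4 (restock 24): 79 + 24 = 103
  Event 5 (sale 25): sell min(25,103)=25. stock: 103 - 25 = 78. total_sold = 25
  Event 6 (sale 5): sell min(5,78)=5. stock: 78 - 5 = 73. total_sold = 30
  Event 7 (return 7): 73 + 7 = 80
  Event 8 (adjust -5): 80 + -5 = 75
  Event 9 (sale 8): sell min(8,75)=8. stock: 75 - 8 = 67. total_sold = 38
  Event 10 (adjust -1): 67 + -1 = 66
  Event 11 (restock 13): 66 + 13 = 79
Final: stock = 79, total_sold = 38

Stock never reaches 0.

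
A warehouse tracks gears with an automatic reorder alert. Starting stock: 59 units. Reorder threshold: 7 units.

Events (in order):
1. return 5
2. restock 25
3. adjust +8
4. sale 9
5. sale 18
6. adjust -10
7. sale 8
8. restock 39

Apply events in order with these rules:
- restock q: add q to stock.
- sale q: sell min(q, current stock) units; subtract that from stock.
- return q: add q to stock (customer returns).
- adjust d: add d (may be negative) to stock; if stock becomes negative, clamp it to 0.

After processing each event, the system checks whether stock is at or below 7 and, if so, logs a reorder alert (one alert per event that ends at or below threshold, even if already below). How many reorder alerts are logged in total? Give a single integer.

Answer: 0

Derivation:
Processing events:
Start: stock = 59
  Event 1 (return 5): 59 + 5 = 64
  Event 2 (restock 25): 64 + 25 = 89
  Event 3 (adjust +8): 89 + 8 = 97
  Event 4 (sale 9): sell min(9,97)=9. stock: 97 - 9 = 88. total_sold = 9
  Event 5 (sale 18): sell min(18,88)=18. stock: 88 - 18 = 70. total_sold = 27
  Event 6 (adjust -10): 70 + -10 = 60
  Event 7 (sale 8): sell min(8,60)=8. stock: 60 - 8 = 52. total_sold = 35
  Event 8 (restock 39): 52 + 39 = 91
Final: stock = 91, total_sold = 35

Checking against threshold 7:
  After event 1: stock=64 > 7
  After event 2: stock=89 > 7
  After event 3: stock=97 > 7
  After event 4: stock=88 > 7
  After event 5: stock=70 > 7
  After event 6: stock=60 > 7
  After event 7: stock=52 > 7
  After event 8: stock=91 > 7
Alert events: []. Count = 0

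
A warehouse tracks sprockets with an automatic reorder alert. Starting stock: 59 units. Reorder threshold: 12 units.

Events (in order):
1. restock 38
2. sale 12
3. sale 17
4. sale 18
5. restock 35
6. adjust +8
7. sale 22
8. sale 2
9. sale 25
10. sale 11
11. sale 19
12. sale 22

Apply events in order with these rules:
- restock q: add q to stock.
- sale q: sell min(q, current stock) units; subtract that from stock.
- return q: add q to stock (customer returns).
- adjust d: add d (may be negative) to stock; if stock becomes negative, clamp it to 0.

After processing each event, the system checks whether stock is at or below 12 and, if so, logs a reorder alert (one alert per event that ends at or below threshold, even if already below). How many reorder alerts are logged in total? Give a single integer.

Answer: 1

Derivation:
Processing events:
Start: stock = 59
  Event 1 (restock 38): 59 + 38 = 97
  Event 2 (sale 12): sell min(12,97)=12. stock: 97 - 12 = 85. total_sold = 12
  Event 3 (sale 17): sell min(17,85)=17. stock: 85 - 17 = 68. total_sold = 29
  Event 4 (sale 18): sell min(18,68)=18. stock: 68 - 18 = 50. total_sold = 47
  Event 5 (restock 35): 50 + 35 = 85
  Event 6 (adjust +8): 85 + 8 = 93
  Event 7 (sale 22): sell min(22,93)=22. stock: 93 - 22 = 71. total_sold = 69
  Event 8 (sale 2): sell min(2,71)=2. stock: 71 - 2 = 69. total_sold = 71
  Event 9 (sale 25): sell min(25,69)=25. stock: 69 - 25 = 44. total_sold = 96
  Event 10 (sale 11): sell min(11,44)=11. stock: 44 - 11 = 33. total_sold = 107
  Event 11 (sale 19): sell min(19,33)=19. stock: 33 - 19 = 14. total_sold = 126
  Event 12 (sale 22): sell min(22,14)=14. stock: 14 - 14 = 0. total_sold = 140
Final: stock = 0, total_sold = 140

Checking against threshold 12:
  After event 1: stock=97 > 12
  After event 2: stock=85 > 12
  After event 3: stock=68 > 12
  After event 4: stock=50 > 12
  After event 5: stock=85 > 12
  After event 6: stock=93 > 12
  After event 7: stock=71 > 12
  After event 8: stock=69 > 12
  After event 9: stock=44 > 12
  After event 10: stock=33 > 12
  After event 11: stock=14 > 12
  After event 12: stock=0 <= 12 -> ALERT
Alert events: [12]. Count = 1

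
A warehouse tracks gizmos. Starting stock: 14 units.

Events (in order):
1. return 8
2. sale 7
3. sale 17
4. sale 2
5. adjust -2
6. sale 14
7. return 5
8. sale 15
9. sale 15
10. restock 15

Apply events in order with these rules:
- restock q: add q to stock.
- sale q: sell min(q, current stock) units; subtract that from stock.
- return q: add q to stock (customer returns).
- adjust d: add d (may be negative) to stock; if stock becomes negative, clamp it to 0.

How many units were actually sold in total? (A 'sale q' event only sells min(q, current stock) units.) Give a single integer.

Processing events:
Start: stock = 14
  Event 1 (return 8): 14 + 8 = 22
  Event 2 (sale 7): sell min(7,22)=7. stock: 22 - 7 = 15. total_sold = 7
  Event 3 (sale 17): sell min(17,15)=15. stock: 15 - 15 = 0. total_sold = 22
  Event 4 (sale 2): sell min(2,0)=0. stock: 0 - 0 = 0. total_sold = 22
  Event 5 (adjust -2): 0 + -2 = 0 (clamped to 0)
  Event 6 (sale 14): sell min(14,0)=0. stock: 0 - 0 = 0. total_sold = 22
  Event 7 (return 5): 0 + 5 = 5
  Event 8 (sale 15): sell min(15,5)=5. stock: 5 - 5 = 0. total_sold = 27
  Event 9 (sale 15): sell min(15,0)=0. stock: 0 - 0 = 0. total_sold = 27
  Event 10 (restock 15): 0 + 15 = 15
Final: stock = 15, total_sold = 27

Answer: 27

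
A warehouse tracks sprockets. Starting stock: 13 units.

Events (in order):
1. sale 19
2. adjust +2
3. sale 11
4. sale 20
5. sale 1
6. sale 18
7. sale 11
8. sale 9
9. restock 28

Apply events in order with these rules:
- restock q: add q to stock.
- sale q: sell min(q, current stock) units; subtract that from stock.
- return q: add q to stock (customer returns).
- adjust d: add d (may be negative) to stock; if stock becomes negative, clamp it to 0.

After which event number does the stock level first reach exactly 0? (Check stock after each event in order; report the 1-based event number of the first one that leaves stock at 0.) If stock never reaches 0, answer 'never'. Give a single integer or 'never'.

Answer: 1

Derivation:
Processing events:
Start: stock = 13
  Event 1 (sale 19): sell min(19,13)=13. stock: 13 - 13 = 0. total_sold = 13
  Event 2 (adjust +2): 0 + 2 = 2
  Event 3 (sale 11): sell min(11,2)=2. stock: 2 - 2 = 0. total_sold = 15
  Event 4 (sale 20): sell min(20,0)=0. stock: 0 - 0 = 0. total_sold = 15
  Event 5 (sale 1): sell min(1,0)=0. stock: 0 - 0 = 0. total_sold = 15
  Event 6 (sale 18): sell min(18,0)=0. stock: 0 - 0 = 0. total_sold = 15
  Event 7 (sale 11): sell min(11,0)=0. stock: 0 - 0 = 0. total_sold = 15
  Event 8 (sale 9): sell min(9,0)=0. stock: 0 - 0 = 0. total_sold = 15
  Event 9 (restock 28): 0 + 28 = 28
Final: stock = 28, total_sold = 15

First zero at event 1.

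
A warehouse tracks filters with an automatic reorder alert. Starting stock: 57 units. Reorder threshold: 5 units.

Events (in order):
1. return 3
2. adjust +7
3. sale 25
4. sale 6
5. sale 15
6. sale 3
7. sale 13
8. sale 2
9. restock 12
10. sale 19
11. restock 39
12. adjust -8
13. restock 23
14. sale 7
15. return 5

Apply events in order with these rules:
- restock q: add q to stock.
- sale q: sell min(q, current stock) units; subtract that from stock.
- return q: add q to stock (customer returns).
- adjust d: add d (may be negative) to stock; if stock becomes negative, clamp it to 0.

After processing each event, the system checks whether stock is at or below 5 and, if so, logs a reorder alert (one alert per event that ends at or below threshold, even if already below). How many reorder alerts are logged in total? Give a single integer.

Processing events:
Start: stock = 57
  Event 1 (return 3): 57 + 3 = 60
  Event 2 (adjust +7): 60 + 7 = 67
  Event 3 (sale 25): sell min(25,67)=25. stock: 67 - 25 = 42. total_sold = 25
  Event 4 (sale 6): sell min(6,42)=6. stock: 42 - 6 = 36. total_sold = 31
  Event 5 (sale 15): sell min(15,36)=15. stock: 36 - 15 = 21. total_sold = 46
  Event 6 (sale 3): sell min(3,21)=3. stock: 21 - 3 = 18. total_sold = 49
  Event 7 (sale 13): sell min(13,18)=13. stock: 18 - 13 = 5. total_sold = 62
  Event 8 (sale 2): sell min(2,5)=2. stock: 5 - 2 = 3. total_sold = 64
  Event 9 (restock 12): 3 + 12 = 15
  Event 10 (sale 19): sell min(19,15)=15. stock: 15 - 15 = 0. total_sold = 79
  Event 11 (restock 39): 0 + 39 = 39
  Event 12 (adjust -8): 39 + -8 = 31
  Event 13 (restock 23): 31 + 23 = 54
  Event 14 (sale 7): sell min(7,54)=7. stock: 54 - 7 = 47. total_sold = 86
  Event 15 (return 5): 47 + 5 = 52
Final: stock = 52, total_sold = 86

Checking against threshold 5:
  After event 1: stock=60 > 5
  After event 2: stock=67 > 5
  After event 3: stock=42 > 5
  After event 4: stock=36 > 5
  After event 5: stock=21 > 5
  After event 6: stock=18 > 5
  After event 7: stock=5 <= 5 -> ALERT
  After event 8: stock=3 <= 5 -> ALERT
  After event 9: stock=15 > 5
  After event 10: stock=0 <= 5 -> ALERT
  After event 11: stock=39 > 5
  After event 12: stock=31 > 5
  After event 13: stock=54 > 5
  After event 14: stock=47 > 5
  After event 15: stock=52 > 5
Alert events: [7, 8, 10]. Count = 3

Answer: 3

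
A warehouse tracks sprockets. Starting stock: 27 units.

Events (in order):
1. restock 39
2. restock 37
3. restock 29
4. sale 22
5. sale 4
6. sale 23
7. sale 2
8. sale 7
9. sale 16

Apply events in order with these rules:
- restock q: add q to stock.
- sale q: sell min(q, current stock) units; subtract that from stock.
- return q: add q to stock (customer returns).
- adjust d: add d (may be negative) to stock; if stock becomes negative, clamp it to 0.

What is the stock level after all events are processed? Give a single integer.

Answer: 58

Derivation:
Processing events:
Start: stock = 27
  Event 1 (restock 39): 27 + 39 = 66
  Event 2 (restock 37): 66 + 37 = 103
  Event 3 (restock 29): 103 + 29 = 132
  Event 4 (sale 22): sell min(22,132)=22. stock: 132 - 22 = 110. total_sold = 22
  Event 5 (sale 4): sell min(4,110)=4. stock: 110 - 4 = 106. total_sold = 26
  Event 6 (sale 23): sell min(23,106)=23. stock: 106 - 23 = 83. total_sold = 49
  Event 7 (sale 2): sell min(2,83)=2. stock: 83 - 2 = 81. total_sold = 51
  Event 8 (sale 7): sell min(7,81)=7. stock: 81 - 7 = 74. total_sold = 58
  Event 9 (sale 16): sell min(16,74)=16. stock: 74 - 16 = 58. total_sold = 74
Final: stock = 58, total_sold = 74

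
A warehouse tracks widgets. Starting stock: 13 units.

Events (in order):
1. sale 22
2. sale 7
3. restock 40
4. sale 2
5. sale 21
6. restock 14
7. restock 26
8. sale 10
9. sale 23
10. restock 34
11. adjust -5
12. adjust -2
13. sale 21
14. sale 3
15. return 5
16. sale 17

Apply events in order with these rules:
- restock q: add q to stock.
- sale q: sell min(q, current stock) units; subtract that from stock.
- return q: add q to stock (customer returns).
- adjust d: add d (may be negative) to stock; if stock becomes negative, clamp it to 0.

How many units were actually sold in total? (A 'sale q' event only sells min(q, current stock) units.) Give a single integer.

Processing events:
Start: stock = 13
  Event 1 (sale 22): sell min(22,13)=13. stock: 13 - 13 = 0. total_sold = 13
  Event 2 (sale 7): sell min(7,0)=0. stock: 0 - 0 = 0. total_sold = 13
  Event 3 (restock 40): 0 + 40 = 40
  Event 4 (sale 2): sell min(2,40)=2. stock: 40 - 2 = 38. total_sold = 15
  Event 5 (sale 21): sell min(21,38)=21. stock: 38 - 21 = 17. total_sold = 36
  Event 6 (restock 14): 17 + 14 = 31
  Event 7 (restock 26): 31 + 26 = 57
  Event 8 (sale 10): sell min(10,57)=10. stock: 57 - 10 = 47. total_sold = 46
  Event 9 (sale 23): sell min(23,47)=23. stock: 47 - 23 = 24. total_sold = 69
  Event 10 (restock 34): 24 + 34 = 58
  Event 11 (adjust -5): 58 + -5 = 53
  Event 12 (adjust -2): 53 + -2 = 51
  Event 13 (sale 21): sell min(21,51)=21. stock: 51 - 21 = 30. total_sold = 90
  Event 14 (sale 3): sell min(3,30)=3. stock: 30 - 3 = 27. total_sold = 93
  Event 15 (return 5): 27 + 5 = 32
  Event 16 (sale 17): sell min(17,32)=17. stock: 32 - 17 = 15. total_sold = 110
Final: stock = 15, total_sold = 110

Answer: 110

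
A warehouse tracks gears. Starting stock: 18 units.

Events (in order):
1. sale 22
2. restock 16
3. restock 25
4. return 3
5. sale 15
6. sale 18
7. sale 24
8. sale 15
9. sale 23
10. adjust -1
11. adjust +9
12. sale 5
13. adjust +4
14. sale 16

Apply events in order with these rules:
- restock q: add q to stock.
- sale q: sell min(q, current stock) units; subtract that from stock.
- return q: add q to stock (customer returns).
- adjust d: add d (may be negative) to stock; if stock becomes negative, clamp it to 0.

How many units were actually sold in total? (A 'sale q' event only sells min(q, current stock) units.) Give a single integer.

Answer: 75

Derivation:
Processing events:
Start: stock = 18
  Event 1 (sale 22): sell min(22,18)=18. stock: 18 - 18 = 0. total_sold = 18
  Event 2 (restock 16): 0 + 16 = 16
  Event 3 (restock 25): 16 + 25 = 41
  Event 4 (return 3): 41 + 3 = 44
  Event 5 (sale 15): sell min(15,44)=15. stock: 44 - 15 = 29. total_sold = 33
  Event 6 (sale 18): sell min(18,29)=18. stock: 29 - 18 = 11. total_sold = 51
  Event 7 (sale 24): sell min(24,11)=11. stock: 11 - 11 = 0. total_sold = 62
  Event 8 (sale 15): sell min(15,0)=0. stock: 0 - 0 = 0. total_sold = 62
  Event 9 (sale 23): sell min(23,0)=0. stock: 0 - 0 = 0. total_sold = 62
  Event 10 (adjust -1): 0 + -1 = 0 (clamped to 0)
  Event 11 (adjust +9): 0 + 9 = 9
  Event 12 (sale 5): sell min(5,9)=5. stock: 9 - 5 = 4. total_sold = 67
  Event 13 (adjust +4): 4 + 4 = 8
  Event 14 (sale 16): sell min(16,8)=8. stock: 8 - 8 = 0. total_sold = 75
Final: stock = 0, total_sold = 75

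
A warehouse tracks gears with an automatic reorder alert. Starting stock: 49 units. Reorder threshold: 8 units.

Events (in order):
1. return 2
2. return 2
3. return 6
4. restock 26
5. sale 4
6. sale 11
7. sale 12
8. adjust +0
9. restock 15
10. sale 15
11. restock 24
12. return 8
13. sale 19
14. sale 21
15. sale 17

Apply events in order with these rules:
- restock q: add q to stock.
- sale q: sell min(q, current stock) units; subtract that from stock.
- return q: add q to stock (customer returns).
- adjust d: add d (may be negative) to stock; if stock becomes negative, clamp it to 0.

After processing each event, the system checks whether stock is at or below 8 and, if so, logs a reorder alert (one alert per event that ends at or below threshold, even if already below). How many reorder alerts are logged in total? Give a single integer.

Answer: 0

Derivation:
Processing events:
Start: stock = 49
  Event 1 (return 2): 49 + 2 = 51
  Event 2 (return 2): 51 + 2 = 53
  Event 3 (return 6): 53 + 6 = 59
  Event 4 (restock 26): 59 + 26 = 85
  Event 5 (sale 4): sell min(4,85)=4. stock: 85 - 4 = 81. total_sold = 4
  Event 6 (sale 11): sell min(11,81)=11. stock: 81 - 11 = 70. total_sold = 15
  Event 7 (sale 12): sell min(12,70)=12. stock: 70 - 12 = 58. total_sold = 27
  Event 8 (adjust +0): 58 + 0 = 58
  Event 9 (restock 15): 58 + 15 = 73
  Event 10 (sale 15): sell min(15,73)=15. stock: 73 - 15 = 58. total_sold = 42
  Event 11 (restock 24): 58 + 24 = 82
  Event 12 (return 8): 82 + 8 = 90
  Event 13 (sale 19): sell min(19,90)=19. stock: 90 - 19 = 71. total_sold = 61
  Event 14 (sale 21): sell min(21,71)=21. stock: 71 - 21 = 50. total_sold = 82
  Event 15 (sale 17): sell min(17,50)=17. stock: 50 - 17 = 33. total_sold = 99
Final: stock = 33, total_sold = 99

Checking against threshold 8:
  After event 1: stock=51 > 8
  After event 2: stock=53 > 8
  After event 3: stock=59 > 8
  After event 4: stock=85 > 8
  After event 5: stock=81 > 8
  After event 6: stock=70 > 8
  After event 7: stock=58 > 8
  After event 8: stock=58 > 8
  After event 9: stock=73 > 8
  After event 10: stock=58 > 8
  After event 11: stock=82 > 8
  After event 12: stock=90 > 8
  After event 13: stock=71 > 8
  After event 14: stock=50 > 8
  After event 15: stock=33 > 8
Alert events: []. Count = 0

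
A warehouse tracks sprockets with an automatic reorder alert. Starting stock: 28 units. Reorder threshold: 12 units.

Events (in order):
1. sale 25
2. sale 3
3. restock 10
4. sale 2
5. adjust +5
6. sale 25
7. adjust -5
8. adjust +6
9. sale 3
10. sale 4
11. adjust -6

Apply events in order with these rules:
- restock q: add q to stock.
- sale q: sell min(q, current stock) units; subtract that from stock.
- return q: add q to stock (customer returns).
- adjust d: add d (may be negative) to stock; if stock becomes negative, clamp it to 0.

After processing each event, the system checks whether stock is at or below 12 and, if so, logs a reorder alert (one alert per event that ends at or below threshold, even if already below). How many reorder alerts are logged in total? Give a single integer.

Processing events:
Start: stock = 28
  Event 1 (sale 25): sell min(25,28)=25. stock: 28 - 25 = 3. total_sold = 25
  Event 2 (sale 3): sell min(3,3)=3. stock: 3 - 3 = 0. total_sold = 28
  Event 3 (restock 10): 0 + 10 = 10
  Event 4 (sale 2): sell min(2,10)=2. stock: 10 - 2 = 8. total_sold = 30
  Event 5 (adjust +5): 8 + 5 = 13
  Event 6 (sale 25): sell min(25,13)=13. stock: 13 - 13 = 0. total_sold = 43
  Event 7 (adjust -5): 0 + -5 = 0 (clamped to 0)
  Event 8 (adjust +6): 0 + 6 = 6
  Event 9 (sale 3): sell min(3,6)=3. stock: 6 - 3 = 3. total_sold = 46
  Event 10 (sale 4): sell min(4,3)=3. stock: 3 - 3 = 0. total_sold = 49
  Event 11 (adjust -6): 0 + -6 = 0 (clamped to 0)
Final: stock = 0, total_sold = 49

Checking against threshold 12:
  After event 1: stock=3 <= 12 -> ALERT
  After event 2: stock=0 <= 12 -> ALERT
  After event 3: stock=10 <= 12 -> ALERT
  After event 4: stock=8 <= 12 -> ALERT
  After event 5: stock=13 > 12
  After event 6: stock=0 <= 12 -> ALERT
  After event 7: stock=0 <= 12 -> ALERT
  After event 8: stock=6 <= 12 -> ALERT
  After event 9: stock=3 <= 12 -> ALERT
  After event 10: stock=0 <= 12 -> ALERT
  After event 11: stock=0 <= 12 -> ALERT
Alert events: [1, 2, 3, 4, 6, 7, 8, 9, 10, 11]. Count = 10

Answer: 10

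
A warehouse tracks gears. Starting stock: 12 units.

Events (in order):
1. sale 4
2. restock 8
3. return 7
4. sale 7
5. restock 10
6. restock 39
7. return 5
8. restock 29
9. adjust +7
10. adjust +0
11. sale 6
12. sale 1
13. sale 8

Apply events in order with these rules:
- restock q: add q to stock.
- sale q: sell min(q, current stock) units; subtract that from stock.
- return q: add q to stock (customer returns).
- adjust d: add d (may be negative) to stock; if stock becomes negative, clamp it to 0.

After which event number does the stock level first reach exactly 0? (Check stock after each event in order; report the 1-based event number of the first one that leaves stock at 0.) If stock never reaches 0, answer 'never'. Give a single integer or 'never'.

Processing events:
Start: stock = 12
  Event 1 (sale 4): sell min(4,12)=4. stock: 12 - 4 = 8. total_sold = 4
  Event 2 (restock 8): 8 + 8 = 16
  Event 3 (return 7): 16 + 7 = 23
  Event 4 (sale 7): sell min(7,23)=7. stock: 23 - 7 = 16. total_sold = 11
  Event 5 (restock 10): 16 + 10 = 26
  Event 6 (restock 39): 26 + 39 = 65
  Event 7 (return 5): 65 + 5 = 70
  Event 8 (restock 29): 70 + 29 = 99
  Event 9 (adjust +7): 99 + 7 = 106
  Event 10 (adjust +0): 106 + 0 = 106
  Event 11 (sale 6): sell min(6,106)=6. stock: 106 - 6 = 100. total_sold = 17
  Event 12 (sale 1): sell min(1,100)=1. stock: 100 - 1 = 99. total_sold = 18
  Event 13 (sale 8): sell min(8,99)=8. stock: 99 - 8 = 91. total_sold = 26
Final: stock = 91, total_sold = 26

Stock never reaches 0.

Answer: never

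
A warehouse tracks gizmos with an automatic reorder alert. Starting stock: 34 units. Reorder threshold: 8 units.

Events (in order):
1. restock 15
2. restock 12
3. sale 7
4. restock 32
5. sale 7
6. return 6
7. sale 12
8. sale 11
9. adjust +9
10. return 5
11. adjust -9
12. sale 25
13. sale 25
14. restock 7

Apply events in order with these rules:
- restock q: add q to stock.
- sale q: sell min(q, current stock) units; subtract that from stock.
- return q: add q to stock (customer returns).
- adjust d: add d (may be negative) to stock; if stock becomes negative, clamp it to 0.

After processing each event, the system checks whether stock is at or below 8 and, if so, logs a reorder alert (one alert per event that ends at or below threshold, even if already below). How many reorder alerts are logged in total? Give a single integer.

Processing events:
Start: stock = 34
  Event 1 (restock 15): 34 + 15 = 49
  Event 2 (restock 12): 49 + 12 = 61
  Event 3 (sale 7): sell min(7,61)=7. stock: 61 - 7 = 54. total_sold = 7
  Event 4 (restock 32): 54 + 32 = 86
  Event 5 (sale 7): sell min(7,86)=7. stock: 86 - 7 = 79. total_sold = 14
  Event 6 (return 6): 79 + 6 = 85
  Event 7 (sale 12): sell min(12,85)=12. stock: 85 - 12 = 73. total_sold = 26
  Event 8 (sale 11): sell min(11,73)=11. stock: 73 - 11 = 62. total_sold = 37
  Event 9 (adjust +9): 62 + 9 = 71
  Event 10 (return 5): 71 + 5 = 76
  Event 11 (adjust -9): 76 + -9 = 67
  Event 12 (sale 25): sell min(25,67)=25. stock: 67 - 25 = 42. total_sold = 62
  Event 13 (sale 25): sell min(25,42)=25. stock: 42 - 25 = 17. total_sold = 87
  Event 14 (restock 7): 17 + 7 = 24
Final: stock = 24, total_sold = 87

Checking against threshold 8:
  After event 1: stock=49 > 8
  After event 2: stock=61 > 8
  After event 3: stock=54 > 8
  After event 4: stock=86 > 8
  After event 5: stock=79 > 8
  After event 6: stock=85 > 8
  After event 7: stock=73 > 8
  After event 8: stock=62 > 8
  After event 9: stock=71 > 8
  After event 10: stock=76 > 8
  After event 11: stock=67 > 8
  After event 12: stock=42 > 8
  After event 13: stock=17 > 8
  After event 14: stock=24 > 8
Alert events: []. Count = 0

Answer: 0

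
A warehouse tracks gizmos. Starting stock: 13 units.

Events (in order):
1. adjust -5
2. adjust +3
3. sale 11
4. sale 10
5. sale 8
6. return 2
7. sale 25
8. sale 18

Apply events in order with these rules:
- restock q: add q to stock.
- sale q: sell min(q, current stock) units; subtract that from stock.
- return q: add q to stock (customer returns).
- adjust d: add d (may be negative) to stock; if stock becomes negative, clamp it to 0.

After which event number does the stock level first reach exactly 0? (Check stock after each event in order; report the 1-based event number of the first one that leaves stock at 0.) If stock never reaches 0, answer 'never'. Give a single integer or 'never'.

Processing events:
Start: stock = 13
  Event 1 (adjust -5): 13 + -5 = 8
  Event 2 (adjust +3): 8 + 3 = 11
  Event 3 (sale 11): sell min(11,11)=11. stock: 11 - 11 = 0. total_sold = 11
  Event 4 (sale 10): sell min(10,0)=0. stock: 0 - 0 = 0. total_sold = 11
  Event 5 (sale 8): sell min(8,0)=0. stock: 0 - 0 = 0. total_sold = 11
  Event 6 (return 2): 0 + 2 = 2
  Event 7 (sale 25): sell min(25,2)=2. stock: 2 - 2 = 0. total_sold = 13
  Event 8 (sale 18): sell min(18,0)=0. stock: 0 - 0 = 0. total_sold = 13
Final: stock = 0, total_sold = 13

First zero at event 3.

Answer: 3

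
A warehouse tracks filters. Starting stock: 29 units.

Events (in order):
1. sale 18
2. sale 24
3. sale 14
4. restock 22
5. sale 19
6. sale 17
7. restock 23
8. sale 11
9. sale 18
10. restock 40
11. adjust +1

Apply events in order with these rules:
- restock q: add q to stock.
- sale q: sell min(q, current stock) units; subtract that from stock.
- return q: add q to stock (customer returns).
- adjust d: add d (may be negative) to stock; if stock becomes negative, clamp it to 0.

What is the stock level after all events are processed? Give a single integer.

Answer: 41

Derivation:
Processing events:
Start: stock = 29
  Event 1 (sale 18): sell min(18,29)=18. stock: 29 - 18 = 11. total_sold = 18
  Event 2 (sale 24): sell min(24,11)=11. stock: 11 - 11 = 0. total_sold = 29
  Event 3 (sale 14): sell min(14,0)=0. stock: 0 - 0 = 0. total_sold = 29
  Event 4 (restock 22): 0 + 22 = 22
  Event 5 (sale 19): sell min(19,22)=19. stock: 22 - 19 = 3. total_sold = 48
  Event 6 (sale 17): sell min(17,3)=3. stock: 3 - 3 = 0. total_sold = 51
  Event 7 (restock 23): 0 + 23 = 23
  Event 8 (sale 11): sell min(11,23)=11. stock: 23 - 11 = 12. total_sold = 62
  Event 9 (sale 18): sell min(18,12)=12. stock: 12 - 12 = 0. total_sold = 74
  Event 10 (restock 40): 0 + 40 = 40
  Event 11 (adjust +1): 40 + 1 = 41
Final: stock = 41, total_sold = 74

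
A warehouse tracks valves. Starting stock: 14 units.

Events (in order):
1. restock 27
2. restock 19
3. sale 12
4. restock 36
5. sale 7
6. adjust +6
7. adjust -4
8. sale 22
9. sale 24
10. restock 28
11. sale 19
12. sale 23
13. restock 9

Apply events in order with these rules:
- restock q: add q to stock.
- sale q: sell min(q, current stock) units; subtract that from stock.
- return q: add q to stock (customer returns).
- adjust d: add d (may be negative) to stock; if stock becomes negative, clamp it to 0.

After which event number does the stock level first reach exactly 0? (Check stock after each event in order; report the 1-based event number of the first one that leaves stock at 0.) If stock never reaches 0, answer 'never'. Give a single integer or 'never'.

Answer: never

Derivation:
Processing events:
Start: stock = 14
  Event 1 (restock 27): 14 + 27 = 41
  Event 2 (restock 19): 41 + 19 = 60
  Event 3 (sale 12): sell min(12,60)=12. stock: 60 - 12 = 48. total_sold = 12
  Event 4 (restock 36): 48 + 36 = 84
  Event 5 (sale 7): sell min(7,84)=7. stock: 84 - 7 = 77. total_sold = 19
  Event 6 (adjust +6): 77 + 6 = 83
  Event 7 (adjust -4): 83 + -4 = 79
  Event 8 (sale 22): sell min(22,79)=22. stock: 79 - 22 = 57. total_sold = 41
  Event 9 (sale 24): sell min(24,57)=24. stock: 57 - 24 = 33. total_sold = 65
  Event 10 (restock 28): 33 + 28 = 61
  Event 11 (sale 19): sell min(19,61)=19. stock: 61 - 19 = 42. total_sold = 84
  Event 12 (sale 23): sell min(23,42)=23. stock: 42 - 23 = 19. total_sold = 107
  Event 13 (restock 9): 19 + 9 = 28
Final: stock = 28, total_sold = 107

Stock never reaches 0.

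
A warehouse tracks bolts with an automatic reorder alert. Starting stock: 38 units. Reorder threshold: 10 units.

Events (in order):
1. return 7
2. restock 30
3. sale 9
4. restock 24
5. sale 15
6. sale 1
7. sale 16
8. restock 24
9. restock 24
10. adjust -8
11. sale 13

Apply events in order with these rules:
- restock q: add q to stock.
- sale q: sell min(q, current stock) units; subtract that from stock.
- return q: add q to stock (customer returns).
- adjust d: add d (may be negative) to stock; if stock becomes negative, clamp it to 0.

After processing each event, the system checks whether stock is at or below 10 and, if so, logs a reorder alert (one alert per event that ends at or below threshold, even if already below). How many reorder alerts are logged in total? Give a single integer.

Processing events:
Start: stock = 38
  Event 1 (return 7): 38 + 7 = 45
  Event 2 (restock 30): 45 + 30 = 75
  Event 3 (sale 9): sell min(9,75)=9. stock: 75 - 9 = 66. total_sold = 9
  Event 4 (restock 24): 66 + 24 = 90
  Event 5 (sale 15): sell min(15,90)=15. stock: 90 - 15 = 75. total_sold = 24
  Event 6 (sale 1): sell min(1,75)=1. stock: 75 - 1 = 74. total_sold = 25
  Event 7 (sale 16): sell min(16,74)=16. stock: 74 - 16 = 58. total_sold = 41
  Event 8 (restock 24): 58 + 24 = 82
  Event 9 (restock 24): 82 + 24 = 106
  Event 10 (adjust -8): 106 + -8 = 98
  Event 11 (sale 13): sell min(13,98)=13. stock: 98 - 13 = 85. total_sold = 54
Final: stock = 85, total_sold = 54

Checking against threshold 10:
  After event 1: stock=45 > 10
  After event 2: stock=75 > 10
  After event 3: stock=66 > 10
  After event 4: stock=90 > 10
  After event 5: stock=75 > 10
  After event 6: stock=74 > 10
  After event 7: stock=58 > 10
  After event 8: stock=82 > 10
  After event 9: stock=106 > 10
  After event 10: stock=98 > 10
  After event 11: stock=85 > 10
Alert events: []. Count = 0

Answer: 0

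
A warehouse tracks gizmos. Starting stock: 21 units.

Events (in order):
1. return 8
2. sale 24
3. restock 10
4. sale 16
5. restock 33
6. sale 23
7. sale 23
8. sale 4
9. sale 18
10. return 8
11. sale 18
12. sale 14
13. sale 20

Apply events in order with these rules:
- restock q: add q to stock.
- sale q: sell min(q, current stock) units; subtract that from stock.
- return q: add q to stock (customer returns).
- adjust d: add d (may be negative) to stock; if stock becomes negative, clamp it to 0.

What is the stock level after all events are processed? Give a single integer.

Answer: 0

Derivation:
Processing events:
Start: stock = 21
  Event 1 (return 8): 21 + 8 = 29
  Event 2 (sale 24): sell min(24,29)=24. stock: 29 - 24 = 5. total_sold = 24
  Event 3 (restock 10): 5 + 10 = 15
  Event 4 (sale 16): sell min(16,15)=15. stock: 15 - 15 = 0. total_sold = 39
  Event 5 (restock 33): 0 + 33 = 33
  Event 6 (sale 23): sell min(23,33)=23. stock: 33 - 23 = 10. total_sold = 62
  Event 7 (sale 23): sell min(23,10)=10. stock: 10 - 10 = 0. total_sold = 72
  Event 8 (sale 4): sell min(4,0)=0. stock: 0 - 0 = 0. total_sold = 72
  Event 9 (sale 18): sell min(18,0)=0. stock: 0 - 0 = 0. total_sold = 72
  Event 10 (return 8): 0 + 8 = 8
  Event 11 (sale 18): sell min(18,8)=8. stock: 8 - 8 = 0. total_sold = 80
  Event 12 (sale 14): sell min(14,0)=0. stock: 0 - 0 = 0. total_sold = 80
  Event 13 (sale 20): sell min(20,0)=0. stock: 0 - 0 = 0. total_sold = 80
Final: stock = 0, total_sold = 80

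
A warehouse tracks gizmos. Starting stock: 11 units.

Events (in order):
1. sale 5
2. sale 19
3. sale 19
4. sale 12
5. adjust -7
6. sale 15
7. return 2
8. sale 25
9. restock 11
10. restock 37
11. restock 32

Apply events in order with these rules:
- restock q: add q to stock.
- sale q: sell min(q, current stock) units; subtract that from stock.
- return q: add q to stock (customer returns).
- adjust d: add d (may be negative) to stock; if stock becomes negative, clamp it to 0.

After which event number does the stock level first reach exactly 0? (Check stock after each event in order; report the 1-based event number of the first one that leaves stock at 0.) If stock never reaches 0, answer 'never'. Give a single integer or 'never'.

Answer: 2

Derivation:
Processing events:
Start: stock = 11
  Event 1 (sale 5): sell min(5,11)=5. stock: 11 - 5 = 6. total_sold = 5
  Event 2 (sale 19): sell min(19,6)=6. stock: 6 - 6 = 0. total_sold = 11
  Event 3 (sale 19): sell min(19,0)=0. stock: 0 - 0 = 0. total_sold = 11
  Event 4 (sale 12): sell min(12,0)=0. stock: 0 - 0 = 0. total_sold = 11
  Event 5 (adjust -7): 0 + -7 = 0 (clamped to 0)
  Event 6 (sale 15): sell min(15,0)=0. stock: 0 - 0 = 0. total_sold = 11
  Event 7 (return 2): 0 + 2 = 2
  Event 8 (sale 25): sell min(25,2)=2. stock: 2 - 2 = 0. total_sold = 13
  Event 9 (restock 11): 0 + 11 = 11
  Event 10 (restock 37): 11 + 37 = 48
  Event 11 (restock 32): 48 + 32 = 80
Final: stock = 80, total_sold = 13

First zero at event 2.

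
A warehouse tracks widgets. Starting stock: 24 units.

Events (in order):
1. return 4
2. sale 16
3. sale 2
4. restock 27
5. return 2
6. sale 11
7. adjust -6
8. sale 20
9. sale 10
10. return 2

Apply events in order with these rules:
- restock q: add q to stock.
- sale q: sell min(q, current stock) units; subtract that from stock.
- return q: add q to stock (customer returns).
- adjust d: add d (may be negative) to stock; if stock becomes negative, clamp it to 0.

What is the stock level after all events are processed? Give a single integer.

Answer: 2

Derivation:
Processing events:
Start: stock = 24
  Event 1 (return 4): 24 + 4 = 28
  Event 2 (sale 16): sell min(16,28)=16. stock: 28 - 16 = 12. total_sold = 16
  Event 3 (sale 2): sell min(2,12)=2. stock: 12 - 2 = 10. total_sold = 18
  Event 4 (restock 27): 10 + 27 = 37
  Event 5 (return 2): 37 + 2 = 39
  Event 6 (sale 11): sell min(11,39)=11. stock: 39 - 11 = 28. total_sold = 29
  Event 7 (adjust -6): 28 + -6 = 22
  Event 8 (sale 20): sell min(20,22)=20. stock: 22 - 20 = 2. total_sold = 49
  Event 9 (sale 10): sell min(10,2)=2. stock: 2 - 2 = 0. total_sold = 51
  Event 10 (return 2): 0 + 2 = 2
Final: stock = 2, total_sold = 51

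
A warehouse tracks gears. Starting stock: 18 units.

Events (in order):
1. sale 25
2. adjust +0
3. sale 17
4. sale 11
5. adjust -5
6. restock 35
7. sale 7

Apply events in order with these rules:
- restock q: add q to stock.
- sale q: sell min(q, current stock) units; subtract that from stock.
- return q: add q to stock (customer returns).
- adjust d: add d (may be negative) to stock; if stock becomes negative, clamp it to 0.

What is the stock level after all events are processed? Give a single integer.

Processing events:
Start: stock = 18
  Event 1 (sale 25): sell min(25,18)=18. stock: 18 - 18 = 0. total_sold = 18
  Event 2 (adjust +0): 0 + 0 = 0
  Event 3 (sale 17): sell min(17,0)=0. stock: 0 - 0 = 0. total_sold = 18
  Event 4 (sale 11): sell min(11,0)=0. stock: 0 - 0 = 0. total_sold = 18
  Event 5 (adjust -5): 0 + -5 = 0 (clamped to 0)
  Event 6 (restock 35): 0 + 35 = 35
  Event 7 (sale 7): sell min(7,35)=7. stock: 35 - 7 = 28. total_sold = 25
Final: stock = 28, total_sold = 25

Answer: 28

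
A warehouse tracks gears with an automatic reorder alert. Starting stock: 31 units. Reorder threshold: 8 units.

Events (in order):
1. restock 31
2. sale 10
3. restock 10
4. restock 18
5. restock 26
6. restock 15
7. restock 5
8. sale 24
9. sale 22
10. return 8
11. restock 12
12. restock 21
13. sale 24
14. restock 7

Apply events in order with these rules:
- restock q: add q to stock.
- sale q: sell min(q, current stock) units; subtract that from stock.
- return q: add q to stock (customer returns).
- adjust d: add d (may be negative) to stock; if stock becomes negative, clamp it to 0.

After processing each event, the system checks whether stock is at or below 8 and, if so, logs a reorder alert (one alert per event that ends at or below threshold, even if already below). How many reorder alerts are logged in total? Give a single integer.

Answer: 0

Derivation:
Processing events:
Start: stock = 31
  Event 1 (restock 31): 31 + 31 = 62
  Event 2 (sale 10): sell min(10,62)=10. stock: 62 - 10 = 52. total_sold = 10
  Event 3 (restock 10): 52 + 10 = 62
  Event 4 (restock 18): 62 + 18 = 80
  Event 5 (restock 26): 80 + 26 = 106
  Event 6 (restock 15): 106 + 15 = 121
  Event 7 (restock 5): 121 + 5 = 126
  Event 8 (sale 24): sell min(24,126)=24. stock: 126 - 24 = 102. total_sold = 34
  Event 9 (sale 22): sell min(22,102)=22. stock: 102 - 22 = 80. total_sold = 56
  Event 10 (return 8): 80 + 8 = 88
  Event 11 (restock 12): 88 + 12 = 100
  Event 12 (restock 21): 100 + 21 = 121
  Event 13 (sale 24): sell min(24,121)=24. stock: 121 - 24 = 97. total_sold = 80
  Event 14 (restock 7): 97 + 7 = 104
Final: stock = 104, total_sold = 80

Checking against threshold 8:
  After event 1: stock=62 > 8
  After event 2: stock=52 > 8
  After event 3: stock=62 > 8
  After event 4: stock=80 > 8
  After event 5: stock=106 > 8
  After event 6: stock=121 > 8
  After event 7: stock=126 > 8
  After event 8: stock=102 > 8
  After event 9: stock=80 > 8
  After event 10: stock=88 > 8
  After event 11: stock=100 > 8
  After event 12: stock=121 > 8
  After event 13: stock=97 > 8
  After event 14: stock=104 > 8
Alert events: []. Count = 0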